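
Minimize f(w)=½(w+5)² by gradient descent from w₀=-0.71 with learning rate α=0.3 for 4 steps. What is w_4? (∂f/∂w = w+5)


step 1: grad = -0.71+5 = 4.29; w = -0.71 - 0.3·(4.29) = -1.997
step 2: grad = -1.997+5 = 3.003; w = -1.997 - 0.3·(3.003) = -2.8979
step 3: grad = -2.8979+5 = 2.1021; w = -2.8979 - 0.3·(2.1021) = -3.52853
step 4: grad = -3.52853+5 = 1.47147; w = -3.52853 - 0.3·(1.47147) = -3.969971

-3.969971


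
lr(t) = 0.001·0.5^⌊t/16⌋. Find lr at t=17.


n_drops = ⌊17/16⌋ = 1
lr = 0.001·0.5^1 = 0.001·0.5 = 0.0005

0.0005


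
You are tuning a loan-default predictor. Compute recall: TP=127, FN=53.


Recall = TP/(TP+FN)
= 127/(127+53)
= 127/180 = 70.56%

70.56%


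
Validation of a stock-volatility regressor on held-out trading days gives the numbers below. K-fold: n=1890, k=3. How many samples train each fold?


Fold size = 1890/3 = 630
Training per fold = 1890 - 630 = 1260

1260


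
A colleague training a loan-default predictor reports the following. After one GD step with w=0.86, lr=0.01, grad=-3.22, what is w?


w_new = w - α·∇
= 0.86 - 0.01·-3.22
= 0.86 + 0.0322
= 0.8922

0.8922


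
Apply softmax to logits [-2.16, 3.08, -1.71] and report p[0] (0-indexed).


Exponentials: e^-2.16=0.1153, e^3.08=21.7584, e^-1.71=0.1809
Sum = 22.0546
Softmax = [0.0052, 0.9866, 0.0082]
p[0] = 0.1153/22.0546 = 0.0052

0.0052


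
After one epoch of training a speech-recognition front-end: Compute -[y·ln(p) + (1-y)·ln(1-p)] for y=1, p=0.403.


BCE = -[y·ln(p) + (1-y)·ln(1-p)]
= -1·ln(0.403) - 0
= -ln(0.403) = 0.9088

0.9088


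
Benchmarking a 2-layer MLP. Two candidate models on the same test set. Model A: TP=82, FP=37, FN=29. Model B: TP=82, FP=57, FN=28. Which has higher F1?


Model A: P=82/119=0.6891, R=82/111=0.7387, F1=2PR/(P+R)=2TP/(2TP+FP+FN)=164/230=0.713
Model B: P=82/139=0.5899, R=82/110=0.7455, F1=2PR/(P+R)=2TP/(2TP+FP+FN)=164/249=0.6586
0.713 > 0.6586 → Model A

Model A


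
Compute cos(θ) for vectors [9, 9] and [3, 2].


A·B = 9·3 + 9·2 = 45
‖A‖ = √162 = 12.7279, ‖B‖ = √13 = 3.6056
cos = 45/(√162·√13) = 45/√2106 = 0.9806

0.9806


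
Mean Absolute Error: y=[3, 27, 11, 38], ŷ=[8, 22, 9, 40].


Absolute errors: |3-8|=5, |27-22|=5, |11-9|=2, |38-40|=2
Sum = 14
MAE = 14/4 = 7/2

7/2


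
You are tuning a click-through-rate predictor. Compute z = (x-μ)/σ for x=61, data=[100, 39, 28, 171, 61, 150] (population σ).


μ = 91.5, σ = 54.0578
z = (61 - 91.5)/54.0578 = -0.5642

-0.5642


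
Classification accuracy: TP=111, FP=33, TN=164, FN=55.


Accuracy = (TP+TN)/(TP+TN+FP+FN)
= (111+164)/(363)
= 275/363 = 75.76%

75.76%


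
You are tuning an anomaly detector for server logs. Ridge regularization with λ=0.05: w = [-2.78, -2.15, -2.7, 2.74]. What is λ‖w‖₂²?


‖w‖₂² = (-2.78)² + (-2.15)² + (-2.7)² + (2.74)²
     = 7.7284 + 4.6225 + 7.29 + 7.5076
     = 27.1485
λ·‖w‖₂² = 0.05·27.1485 = 1.357425

1.357425


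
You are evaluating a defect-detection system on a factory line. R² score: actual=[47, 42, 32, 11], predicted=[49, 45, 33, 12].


ȳ = 33
SS_res = Σ(y-ŷ)² = 15
SS_tot = Σ(y-ȳ)² = 762
R² = 1 - SS_res/SS_tot = 1 - 0.0197 = 0.9803

0.9803


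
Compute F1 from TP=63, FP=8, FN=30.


Precision = 63/71 = 0.8873
Recall = 63/93 = 0.6774
F1 = 2·P·R/(P+R) = 2·TP/(2·TP+FP+FN) = 126/(126+8+30) = 126/164 = 0.7683

0.7683


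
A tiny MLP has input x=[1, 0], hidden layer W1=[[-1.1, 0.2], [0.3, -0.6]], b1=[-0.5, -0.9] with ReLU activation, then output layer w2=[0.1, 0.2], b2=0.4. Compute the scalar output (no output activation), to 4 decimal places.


z1[0] = (-1.1)·(1) + (0.2)·(0) - 0.5 = -1.6
z1[1] = (0.3)·(1) + (-0.6)·(0) - 0.9 = -0.6
h = ReLU(z1) = [0.0, 0.0]
output = (0.1)·(0.0) + (0.2)·(0.0) + 0.4 = 0.4

0.4


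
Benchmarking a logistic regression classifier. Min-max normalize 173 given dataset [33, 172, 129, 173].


min=33, max=173
(173-33)/(173-33) = 140/140 = 1.0

1.0


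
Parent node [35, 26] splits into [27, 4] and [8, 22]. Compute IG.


Parent = [35, 26], H_parent = 0.9842
H_left = 0.5548 (n=31), H_right = 0.8366 (n=30)
H_children = (31/61)·0.5548 + (30/61)·0.8366 = 0.6934
IG = 0.9842 - 0.6934 = 0.2908

0.2908


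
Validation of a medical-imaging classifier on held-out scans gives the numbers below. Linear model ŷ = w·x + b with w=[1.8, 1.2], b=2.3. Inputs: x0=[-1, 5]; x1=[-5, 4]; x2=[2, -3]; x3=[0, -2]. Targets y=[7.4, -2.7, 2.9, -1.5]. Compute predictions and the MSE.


ŷ0 = (1.8)·(-1) + (1.2)·(5) + 2.3 = 6.5
ŷ1 = (1.8)·(-5) + (1.2)·(4) + 2.3 = -1.9
ŷ2 = (1.8)·(2) + (1.2)·(-3) + 2.3 = 2.3
ŷ3 = (1.8)·(0) + (1.2)·(-2) + 2.3 = -0.1
errors² = [0.81, 0.64, 0.36, 1.96]
MSE = 3.7700/4 = 0.9425

0.9425


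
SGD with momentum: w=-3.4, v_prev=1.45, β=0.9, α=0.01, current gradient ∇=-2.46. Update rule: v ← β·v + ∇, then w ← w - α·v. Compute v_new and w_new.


v_new = 0.9·1.45 - 2.46 = 1.305 - 2.46 = -1.155
w_new = -3.4 - 0.01·-1.155 = -3.4 + 0.01155 = -3.38845

v_new=-1.155, w_new=-3.38845


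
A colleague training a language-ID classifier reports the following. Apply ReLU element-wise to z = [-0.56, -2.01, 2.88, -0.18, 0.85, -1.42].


ReLU(-0.56) = max(0, -0.56) = 0.0
ReLU(-2.01) = max(0, -2.01) = 0.0
ReLU(2.88) = max(0, 2.88) = 2.88
ReLU(-0.18) = max(0, -0.18) = 0.0
ReLU(0.85) = max(0, 0.85) = 0.85
ReLU(-1.42) = max(0, -1.42) = 0.0
result = [0.0, 0.0, 2.88, 0.0, 0.85, 0.0]

[0.0, 0.0, 2.88, 0.0, 0.85, 0.0]


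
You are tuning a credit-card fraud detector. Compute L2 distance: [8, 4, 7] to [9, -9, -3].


d = √((8-9)² + (4+ 9)² + (7+ 3)²)
  = √(1 + 169 + 100)
  = √270 = 16.4317

16.4317


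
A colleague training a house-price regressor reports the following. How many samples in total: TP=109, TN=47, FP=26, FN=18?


Total = TP + TN + FP + FN
= 109 + 47 + 26 + 18
= 200
(Predicted positive: 135, predicted negative: 65)

200


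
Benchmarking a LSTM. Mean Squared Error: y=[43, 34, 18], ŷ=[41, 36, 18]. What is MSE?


Squared errors: (43-41)²=4, (34-36)²=4, (18-18)²=0
Sum = 8
MSE = 8/3 = 8/3

8/3


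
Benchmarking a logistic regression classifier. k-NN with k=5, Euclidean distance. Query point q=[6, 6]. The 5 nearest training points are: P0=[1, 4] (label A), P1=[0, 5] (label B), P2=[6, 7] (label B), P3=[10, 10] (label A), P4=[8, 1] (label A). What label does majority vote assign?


d(q,P0) = 5.3852  (label A)
d(q,P1) = 6.0828  (label B)
d(q,P2) = 1.0  (label B)
d(q,P3) = 5.6569  (label A)
d(q,P4) = 5.3852  (label A)
Votes: A=3, B=2
Majority → A

A


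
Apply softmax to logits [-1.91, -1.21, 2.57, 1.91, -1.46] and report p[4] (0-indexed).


Exponentials: e^-1.91=0.1481, e^-1.21=0.2982, e^2.57=13.0658, e^1.91=6.7531, e^-1.46=0.2322
Sum = 20.4974
Softmax = [0.0072, 0.0145, 0.6374, 0.3295, 0.0113]
p[4] = 0.2322/20.4974 = 0.0113

0.0113


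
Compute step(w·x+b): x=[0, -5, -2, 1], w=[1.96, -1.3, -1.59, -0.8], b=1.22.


z = (0)·(1.96) + (-5)·(-1.3) + (-2)·(-1.59) + (1)·(-0.8) + 1.22
  = 10.1
step(z) = 1 (z≥0)

1


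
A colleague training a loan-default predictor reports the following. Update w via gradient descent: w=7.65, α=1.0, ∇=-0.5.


w_new = w - α·∇
= 7.65 - 1.0·-0.5
= 7.65 + 0.5
= 8.15

8.15


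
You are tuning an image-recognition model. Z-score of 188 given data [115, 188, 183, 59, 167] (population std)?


μ = 142.4, σ = 49.0697
z = (188 - 142.4)/49.0697 = 0.9293

0.9293


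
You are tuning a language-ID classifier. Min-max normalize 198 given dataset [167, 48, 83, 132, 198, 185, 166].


min=48, max=198
(198-48)/(198-48) = 150/150 = 1.0

1.0


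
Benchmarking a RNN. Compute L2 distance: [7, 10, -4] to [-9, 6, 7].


d = √((7+ 9)² + (10-6)² + (-4-7)²)
  = √(256 + 16 + 121)
  = √393 = 19.8242

19.8242


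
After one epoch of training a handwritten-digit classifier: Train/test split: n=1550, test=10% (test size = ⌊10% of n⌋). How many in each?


Test = ⌊1550·10/100⌋ = 155
Train = 1550 - 155 = 1395

Train: 1395, Test: 155


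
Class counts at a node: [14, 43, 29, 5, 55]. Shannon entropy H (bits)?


Probabilities: [14/146, 43/146, 29/146, 5/146, 55/146] ≈ [0.0959, 0.2945, 0.1986, 0.0342, 0.3767]
H = -((14/146)·log₂(14/146) + (43/146)·log₂(43/146) + (29/146)·log₂(29/146) + (5/146)·log₂(5/146) + (55/146)·log₂(55/146))
  = 2.0042 bits

2.0042 bits


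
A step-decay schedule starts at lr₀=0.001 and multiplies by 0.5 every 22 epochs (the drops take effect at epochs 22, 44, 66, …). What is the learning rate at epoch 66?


n_drops = ⌊66/22⌋ = 3
lr = 0.001·0.5^3 = 0.001·0.125 = 0.000125

0.000125


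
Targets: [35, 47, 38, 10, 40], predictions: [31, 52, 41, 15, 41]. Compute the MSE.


Squared errors: (35-31)²=16, (47-52)²=25, (38-41)²=9, (10-15)²=25, (40-41)²=1
Sum = 76
MSE = 76/5 = 76/5

76/5


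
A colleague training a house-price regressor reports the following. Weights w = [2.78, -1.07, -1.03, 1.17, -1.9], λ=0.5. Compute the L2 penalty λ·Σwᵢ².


‖w‖₂² = (2.78)² + (-1.07)² + (-1.03)² + (1.17)² + (-1.9)²
     = 7.7284 + 1.1449 + 1.0609 + 1.3689 + 3.61
     = 14.9131
λ·‖w‖₂² = 0.5·14.9131 = 7.45655

7.45655


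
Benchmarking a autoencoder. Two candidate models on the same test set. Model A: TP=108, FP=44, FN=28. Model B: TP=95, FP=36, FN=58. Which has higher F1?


Model A: P=108/152=0.7105, R=108/136=0.7941, F1=2PR/(P+R)=2TP/(2TP+FP+FN)=216/288=0.75
Model B: P=95/131=0.7252, R=95/153=0.6209, F1=2PR/(P+R)=2TP/(2TP+FP+FN)=190/284=0.669
0.75 > 0.669 → Model A

Model A


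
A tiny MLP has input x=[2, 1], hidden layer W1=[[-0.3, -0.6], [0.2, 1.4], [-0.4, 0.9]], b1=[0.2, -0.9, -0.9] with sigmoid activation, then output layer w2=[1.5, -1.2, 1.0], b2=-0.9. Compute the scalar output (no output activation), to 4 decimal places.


z1[0] = (-0.3)·(2) + (-0.6)·(1) + 0.2 = -1.0
z1[1] = (0.2)·(2) + (1.4)·(1) - 0.9 = 0.9
z1[2] = (-0.4)·(2) + (0.9)·(1) - 0.9 = -0.8
h = sigmoid(z1) = [0.2689, 0.7109, 0.31]
output = (1.5)·(0.2689) + (-1.2)·(0.7109) + (1.0)·(0.31) - 0.9 = -1.0397

-1.0397


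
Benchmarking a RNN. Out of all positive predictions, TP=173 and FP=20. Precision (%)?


Precision = TP/(TP+FP)
= 173/(173+20)
= 173/193 = 89.64%

89.64%


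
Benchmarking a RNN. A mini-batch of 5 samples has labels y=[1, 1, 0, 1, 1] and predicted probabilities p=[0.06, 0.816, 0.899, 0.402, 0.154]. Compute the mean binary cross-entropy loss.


L[0] = -ln(0.06) = 2.8134
L[1] = -ln(0.816) = 0.2033
L[2] = -ln(1-0.899) = -ln(0.101) = 2.2926
L[3] = -ln(0.402) = 0.9113
L[4] = -ln(0.154) = 1.8708
mean = (2.8134 + 0.2033 + 2.2926 + 0.9113 + 1.8708)/5 = 1.6183

1.6183


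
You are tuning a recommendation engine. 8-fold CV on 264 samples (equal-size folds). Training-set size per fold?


Fold size = 264/8 = 33
Training per fold = 264 - 33 = 231

231


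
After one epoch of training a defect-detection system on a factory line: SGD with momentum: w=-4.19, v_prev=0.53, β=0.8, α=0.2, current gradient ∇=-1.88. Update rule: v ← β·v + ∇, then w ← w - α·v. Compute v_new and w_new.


v_new = 0.8·0.53 - 1.88 = 0.424 - 1.88 = -1.456
w_new = -4.19 - 0.2·-1.456 = -4.19 + 0.2912 = -3.8988

v_new=-1.456, w_new=-3.8988


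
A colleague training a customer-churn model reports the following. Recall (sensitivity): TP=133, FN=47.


Recall = TP/(TP+FN)
= 133/(133+47)
= 133/180 = 73.89%

73.89%


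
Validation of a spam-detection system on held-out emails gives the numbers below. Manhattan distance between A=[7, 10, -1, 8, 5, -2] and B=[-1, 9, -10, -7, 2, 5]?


d = |7+ 1| + |10-9| + |-1+ 10| + |8+ 7| + |5-2| + |-2-5|
  = 8 + 1 + 9 + 15 + 3 + 7
  = 43

43


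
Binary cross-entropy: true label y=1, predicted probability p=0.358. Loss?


BCE = -[y·ln(p) + (1-y)·ln(1-p)]
= -1·ln(0.358) - 0
= -ln(0.358) = 1.0272

1.0272


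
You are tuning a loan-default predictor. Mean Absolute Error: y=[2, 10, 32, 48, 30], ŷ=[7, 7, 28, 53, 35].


Absolute errors: |2-7|=5, |10-7|=3, |32-28|=4, |48-53|=5, |30-35|=5
Sum = 22
MAE = 22/5 = 22/5

22/5


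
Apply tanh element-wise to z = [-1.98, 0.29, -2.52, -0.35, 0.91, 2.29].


tanh(-1.98) = -0.9626
tanh(0.29) = 0.2821
tanh(-2.52) = -0.9871
tanh(-0.35) = -0.3364
tanh(0.91) = 0.7211
tanh(2.29) = 0.9797
result = [-0.9626, 0.2821, -0.9871, -0.3364, 0.7211, 0.9797]

[-0.9626, 0.2821, -0.9871, -0.3364, 0.7211, 0.9797]


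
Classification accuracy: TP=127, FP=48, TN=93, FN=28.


Accuracy = (TP+TN)/(TP+TN+FP+FN)
= (127+93)/(296)
= 220/296 = 74.32%

74.32%


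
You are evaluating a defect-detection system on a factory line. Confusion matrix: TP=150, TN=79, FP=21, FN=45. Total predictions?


Total = TP + TN + FP + FN
= 150 + 79 + 21 + 45
= 295
(Predicted positive: 171, predicted negative: 124)

295


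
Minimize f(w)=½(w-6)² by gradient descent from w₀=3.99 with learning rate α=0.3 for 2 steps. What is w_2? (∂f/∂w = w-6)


step 1: grad = 3.99-6 = -2.01; w = 3.99 - 0.3·(-2.01) = 4.593
step 2: grad = 4.593-6 = -1.407; w = 4.593 - 0.3·(-1.407) = 5.0151

5.0151


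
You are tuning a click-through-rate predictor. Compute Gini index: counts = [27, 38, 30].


Probabilities: [27/95, 38/95, 30/95] ≈ [0.2842, 0.4, 0.3158]
Σpᵢ² = (729 + 1444 + 900)/95² = 3073/9025
Gini = 1 - Σpᵢ² = 1 - 3073/9025 = 0.6595

0.6595


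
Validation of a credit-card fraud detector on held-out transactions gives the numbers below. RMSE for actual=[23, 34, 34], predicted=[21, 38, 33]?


MSE = 21/3 = 7
RMSE = √(21/3) = 2.6458

2.6458


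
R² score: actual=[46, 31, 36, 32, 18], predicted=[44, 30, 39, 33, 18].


ȳ = 32.6
SS_res = Σ(y-ŷ)² = 15
SS_tot = Σ(y-ȳ)² = 407.2
R² = 1 - SS_res/SS_tot = 1 - 0.0368 = 0.9632

0.9632


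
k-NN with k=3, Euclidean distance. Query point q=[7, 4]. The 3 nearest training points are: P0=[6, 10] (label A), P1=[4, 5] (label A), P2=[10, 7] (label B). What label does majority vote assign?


d(q,P0) = 6.0828  (label A)
d(q,P1) = 3.1623  (label A)
d(q,P2) = 4.2426  (label B)
Votes: A=2, B=1
Majority → A

A


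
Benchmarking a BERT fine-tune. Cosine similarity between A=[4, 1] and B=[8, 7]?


A·B = 4·8 + 1·7 = 39
‖A‖ = √17 = 4.1231, ‖B‖ = √113 = 10.6301
cos = 39/(√17·√113) = 39/√1921 = 0.8898

0.8898


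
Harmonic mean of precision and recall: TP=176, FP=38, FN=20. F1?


Precision = 176/214 = 0.8224
Recall = 176/196 = 0.898
F1 = 2·P·R/(P+R) = 2·TP/(2·TP+FP+FN) = 352/(352+38+20) = 352/410 = 0.8585

0.8585


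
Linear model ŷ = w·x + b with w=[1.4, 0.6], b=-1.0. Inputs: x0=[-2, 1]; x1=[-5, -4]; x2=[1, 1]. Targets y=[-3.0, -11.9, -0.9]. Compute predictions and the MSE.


ŷ0 = (1.4)·(-2) + (0.6)·(1) - 1.0 = -3.2
ŷ1 = (1.4)·(-5) + (0.6)·(-4) - 1.0 = -10.4
ŷ2 = (1.4)·(1) + (0.6)·(1) - 1.0 = 1.0
errors² = [0.04, 2.25, 3.61]
MSE = 5.9000/3 = 1.9667

1.9667


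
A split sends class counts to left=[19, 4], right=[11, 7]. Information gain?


Parent = [30, 11], H_parent = 0.839
H_left = 0.6666 (n=23), H_right = 0.9641 (n=18)
H_children = (23/41)·0.6666 + (18/41)·0.9641 = 0.7972
IG = 0.839 - 0.7972 = 0.0418

0.0418


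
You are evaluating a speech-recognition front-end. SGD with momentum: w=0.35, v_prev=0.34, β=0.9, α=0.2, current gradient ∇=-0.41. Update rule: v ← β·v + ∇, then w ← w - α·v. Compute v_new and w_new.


v_new = 0.9·0.34 - 0.41 = 0.306 - 0.41 = -0.104
w_new = 0.35 - 0.2·-0.104 = 0.35 + 0.0208 = 0.3708

v_new=-0.104, w_new=0.3708


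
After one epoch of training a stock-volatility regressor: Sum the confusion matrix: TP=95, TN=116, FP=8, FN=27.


Total = TP + TN + FP + FN
= 95 + 116 + 8 + 27
= 246
(Predicted positive: 103, predicted negative: 143)

246


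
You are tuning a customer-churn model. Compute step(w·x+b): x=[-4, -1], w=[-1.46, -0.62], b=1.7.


z = (-4)·(-1.46) + (-1)·(-0.62) + 1.7
  = 8.16
step(z) = 1 (z≥0)

1


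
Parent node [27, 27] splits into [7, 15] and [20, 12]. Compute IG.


Parent = [27, 27], H_parent = 1
H_left = 0.9024 (n=22), H_right = 0.9544 (n=32)
H_children = (22/54)·0.9024 + (32/54)·0.9544 = 0.9332
IG = 1 - 0.9332 = 0.0668

0.0668


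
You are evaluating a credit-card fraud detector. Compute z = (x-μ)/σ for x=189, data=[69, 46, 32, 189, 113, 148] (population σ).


μ = 99.5, σ = 56.1152
z = (189 - 99.5)/56.1152 = 1.5949

1.5949


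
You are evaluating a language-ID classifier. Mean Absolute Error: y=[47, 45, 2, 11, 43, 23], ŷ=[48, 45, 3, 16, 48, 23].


Absolute errors: |47-48|=1, |45-45|=0, |2-3|=1, |11-16|=5, |43-48|=5, |23-23|=0
Sum = 12
MAE = 12/6 = 2

2


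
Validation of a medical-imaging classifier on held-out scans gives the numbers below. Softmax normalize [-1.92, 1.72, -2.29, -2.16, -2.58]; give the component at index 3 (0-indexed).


Exponentials: e^-1.92=0.1466, e^1.72=5.5845, e^-2.29=0.1013, e^-2.16=0.1153, e^-2.58=0.0758
Sum = 6.0235
Softmax = [0.0243, 0.9271, 0.0168, 0.0191, 0.0126]
p[3] = 0.1153/6.0235 = 0.0191

0.0191


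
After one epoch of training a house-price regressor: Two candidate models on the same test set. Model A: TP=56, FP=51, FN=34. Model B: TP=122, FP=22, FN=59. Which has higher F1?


Model A: P=56/107=0.5234, R=56/90=0.6222, F1=2PR/(P+R)=2TP/(2TP+FP+FN)=112/197=0.5685
Model B: P=122/144=0.8472, R=122/181=0.674, F1=2PR/(P+R)=2TP/(2TP+FP+FN)=244/325=0.7508
0.5685 < 0.7508 → Model B

Model B


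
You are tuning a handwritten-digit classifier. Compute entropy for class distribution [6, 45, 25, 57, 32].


Probabilities: [6/165, 45/165, 25/165, 57/165, 32/165] ≈ [0.0364, 0.2727, 0.1515, 0.3455, 0.1939]
H = -((6/165)·log₂(6/165) + (45/165)·log₂(45/165) + (25/165)·log₂(25/165) + (57/165)·log₂(57/165) + (32/165)·log₂(32/165))
  = 2.0862 bits

2.0862 bits


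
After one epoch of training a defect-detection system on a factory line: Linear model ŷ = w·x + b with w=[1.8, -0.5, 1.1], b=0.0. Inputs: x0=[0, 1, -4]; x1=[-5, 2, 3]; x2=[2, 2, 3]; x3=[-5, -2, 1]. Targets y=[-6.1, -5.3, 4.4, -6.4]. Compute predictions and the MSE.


ŷ0 = (1.8)·(0) + (-0.5)·(1) + (1.1)·(-4) + 0.0 = -4.9
ŷ1 = (1.8)·(-5) + (-0.5)·(2) + (1.1)·(3) + 0.0 = -6.7
ŷ2 = (1.8)·(2) + (-0.5)·(2) + (1.1)·(3) + 0.0 = 5.9
ŷ3 = (1.8)·(-5) + (-0.5)·(-2) + (1.1)·(1) + 0.0 = -6.9
errors² = [1.44, 1.96, 2.25, 0.25]
MSE = 5.9000/4 = 1.475

1.475


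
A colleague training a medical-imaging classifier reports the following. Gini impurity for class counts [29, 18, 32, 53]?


Probabilities: [29/132, 18/132, 32/132, 53/132] ≈ [0.2197, 0.1364, 0.2424, 0.4015]
Σpᵢ² = (841 + 324 + 1024 + 2809)/132² = 4998/17424
Gini = 1 - Σpᵢ² = 1 - 4998/17424 = 0.7132

0.7132


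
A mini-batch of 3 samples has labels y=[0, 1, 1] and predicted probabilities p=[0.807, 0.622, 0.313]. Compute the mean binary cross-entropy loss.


L[0] = -ln(1-0.807) = -ln(0.193) = 1.6451
L[1] = -ln(0.622) = 0.4748
L[2] = -ln(0.313) = 1.1616
mean = (1.6451 + 0.4748 + 1.1616)/3 = 1.0938

1.0938


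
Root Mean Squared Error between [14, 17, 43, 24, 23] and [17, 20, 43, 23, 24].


MSE = 20/5 = 4
RMSE = √(20/5) = 2.0

2.0


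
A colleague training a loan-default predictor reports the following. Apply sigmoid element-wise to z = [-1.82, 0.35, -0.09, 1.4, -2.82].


σ(-1.82) = 1/(1+e^1.82) = 0.1394
σ(0.35) = 1/(1+e^-0.35) = 0.5866
σ(-0.09) = 1/(1+e^0.09) = 0.4775
σ(1.4) = 1/(1+e^-1.4) = 0.8022
σ(-2.82) = 1/(1+e^2.82) = 0.0563
result = [0.1394, 0.5866, 0.4775, 0.8022, 0.0563]

[0.1394, 0.5866, 0.4775, 0.8022, 0.0563]


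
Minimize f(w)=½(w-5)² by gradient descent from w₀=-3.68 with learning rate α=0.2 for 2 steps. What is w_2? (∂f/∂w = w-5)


step 1: grad = -3.68-5 = -8.68; w = -3.68 - 0.2·(-8.68) = -1.944
step 2: grad = -1.944-5 = -6.944; w = -1.944 - 0.2·(-6.944) = -0.5552

-0.5552


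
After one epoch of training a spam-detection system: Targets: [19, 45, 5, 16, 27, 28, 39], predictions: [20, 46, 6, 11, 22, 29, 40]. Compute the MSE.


Squared errors: (19-20)²=1, (45-46)²=1, (5-6)²=1, (16-11)²=25, (27-22)²=25, (28-29)²=1, (39-40)²=1
Sum = 55
MSE = 55/7 = 55/7

55/7


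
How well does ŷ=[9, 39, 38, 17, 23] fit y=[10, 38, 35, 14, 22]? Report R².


ȳ = 23.8
SS_res = Σ(y-ŷ)² = 21
SS_tot = Σ(y-ȳ)² = 616.8
R² = 1 - SS_res/SS_tot = 1 - 0.034 = 0.966

0.966


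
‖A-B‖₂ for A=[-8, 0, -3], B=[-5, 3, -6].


d = √((-8+ 5)² + (0-3)² + (-3+ 6)²)
  = √(9 + 9 + 9)
  = √27 = 5.1962

5.1962


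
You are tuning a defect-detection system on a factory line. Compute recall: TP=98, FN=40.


Recall = TP/(TP+FN)
= 98/(98+40)
= 98/138 = 71.01%

71.01%


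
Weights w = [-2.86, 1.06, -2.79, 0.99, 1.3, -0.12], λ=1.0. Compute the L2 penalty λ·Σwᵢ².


‖w‖₂² = (-2.86)² + (1.06)² + (-2.79)² + (0.99)² + (1.3)² + (-0.12)²
     = 8.1796 + 1.1236 + 7.7841 + 0.9801 + 1.69 + 0.0144
     = 19.7718
λ·‖w‖₂² = 1.0·19.7718 = 19.7718

19.7718


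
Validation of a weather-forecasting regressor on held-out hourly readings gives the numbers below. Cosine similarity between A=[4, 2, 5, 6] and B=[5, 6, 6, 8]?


A·B = 4·5 + 2·6 + 5·6 + 6·8 = 110
‖A‖ = √81 = 9, ‖B‖ = √161 = 12.6886
cos = 110/(√81·√161) = 110/√13041 = 0.9632

0.9632


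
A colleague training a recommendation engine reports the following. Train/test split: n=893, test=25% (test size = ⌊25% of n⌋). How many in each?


Test = ⌊893·25/100⌋ = 223
Train = 893 - 223 = 670

Train: 670, Test: 223


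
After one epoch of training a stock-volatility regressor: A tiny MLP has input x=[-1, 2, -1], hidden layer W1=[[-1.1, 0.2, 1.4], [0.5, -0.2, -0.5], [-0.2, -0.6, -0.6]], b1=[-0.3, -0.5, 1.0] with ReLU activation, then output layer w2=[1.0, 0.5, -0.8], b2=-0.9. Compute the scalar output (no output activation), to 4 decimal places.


z1[0] = (-1.1)·(-1) + (0.2)·(2) + (1.4)·(-1) - 0.3 = -0.2
z1[1] = (0.5)·(-1) + (-0.2)·(2) + (-0.5)·(-1) - 0.5 = -0.9
z1[2] = (-0.2)·(-1) + (-0.6)·(2) + (-0.6)·(-1) + 1.0 = 0.6
h = ReLU(z1) = [0.0, 0.0, 0.6]
output = (1.0)·(0.0) + (0.5)·(0.0) + (-0.8)·(0.6) - 0.9 = -1.38

-1.38


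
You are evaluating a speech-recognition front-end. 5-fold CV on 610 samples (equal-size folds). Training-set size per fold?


Fold size = 610/5 = 122
Training per fold = 610 - 122 = 488

488


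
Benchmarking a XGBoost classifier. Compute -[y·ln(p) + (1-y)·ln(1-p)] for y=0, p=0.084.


BCE = -[y·ln(p) + (1-y)·ln(1-p)]
= -0 - 1·ln(1-0.084)
= -ln(0.916) = 0.0877

0.0877


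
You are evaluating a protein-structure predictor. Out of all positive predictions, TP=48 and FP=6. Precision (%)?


Precision = TP/(TP+FP)
= 48/(48+6)
= 48/54 = 88.89%

88.89%


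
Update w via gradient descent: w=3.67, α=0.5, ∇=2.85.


w_new = w - α·∇
= 3.67 - 0.5·2.85
= 3.67 - 1.425
= 2.245

2.245


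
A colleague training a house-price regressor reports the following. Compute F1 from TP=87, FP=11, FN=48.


Precision = 87/98 = 0.8878
Recall = 87/135 = 0.6444
F1 = 2·P·R/(P+R) = 2·TP/(2·TP+FP+FN) = 174/(174+11+48) = 174/233 = 0.7468

0.7468


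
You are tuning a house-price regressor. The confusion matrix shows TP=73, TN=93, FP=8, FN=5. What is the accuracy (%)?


Accuracy = (TP+TN)/(TP+TN+FP+FN)
= (73+93)/(179)
= 166/179 = 92.74%

92.74%


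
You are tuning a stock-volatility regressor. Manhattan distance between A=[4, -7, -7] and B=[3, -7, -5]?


d = |4-3| + |-7+ 7| + |-7+ 5|
  = 1 + 0 + 2
  = 3

3


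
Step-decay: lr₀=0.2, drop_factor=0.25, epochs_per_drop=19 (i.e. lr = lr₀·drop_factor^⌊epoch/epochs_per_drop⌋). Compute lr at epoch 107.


n_drops = ⌊107/19⌋ = 5
lr = 0.2·0.25^5 = 0.2·0.0009765625 = 0.0001953125

0.0001953125


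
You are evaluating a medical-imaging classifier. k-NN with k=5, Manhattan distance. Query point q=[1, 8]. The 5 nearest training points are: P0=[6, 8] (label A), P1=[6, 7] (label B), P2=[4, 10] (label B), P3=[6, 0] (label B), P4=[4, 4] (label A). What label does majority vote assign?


d(q,P0) = 5  (label A)
d(q,P1) = 6  (label B)
d(q,P2) = 5  (label B)
d(q,P3) = 13  (label B)
d(q,P4) = 7  (label A)
Votes: A=2, B=3
Majority → B

B


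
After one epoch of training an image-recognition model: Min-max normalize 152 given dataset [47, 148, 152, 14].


min=14, max=152
(152-14)/(152-14) = 138/138 = 1.0

1.0


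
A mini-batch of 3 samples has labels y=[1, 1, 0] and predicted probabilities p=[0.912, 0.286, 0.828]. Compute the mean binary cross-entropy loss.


L[0] = -ln(0.912) = 0.0921
L[1] = -ln(0.286) = 1.2518
L[2] = -ln(1-0.828) = -ln(0.172) = 1.7603
mean = (0.0921 + 1.2518 + 1.7603)/3 = 1.0347

1.0347


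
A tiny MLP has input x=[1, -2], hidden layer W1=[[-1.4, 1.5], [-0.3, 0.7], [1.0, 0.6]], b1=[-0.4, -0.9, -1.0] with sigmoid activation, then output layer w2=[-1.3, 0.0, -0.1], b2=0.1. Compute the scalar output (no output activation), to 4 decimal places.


z1[0] = (-1.4)·(1) + (1.5)·(-2) - 0.4 = -4.8
z1[1] = (-0.3)·(1) + (0.7)·(-2) - 0.9 = -2.6
z1[2] = (1.0)·(1) + (0.6)·(-2) - 1.0 = -1.2
h = sigmoid(z1) = [0.0082, 0.0691, 0.2315]
output = (-1.3)·(0.0082) + (0.0)·(0.0691) + (-0.1)·(0.2315) + 0.1 = 0.0662

0.0662


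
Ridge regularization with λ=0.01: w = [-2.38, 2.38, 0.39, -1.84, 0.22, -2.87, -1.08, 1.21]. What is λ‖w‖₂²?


‖w‖₂² = (-2.38)² + (2.38)² + (0.39)² + (-1.84)² + (0.22)² + (-2.87)² + (-1.08)² + (1.21)²
     = 5.6644 + 5.6644 + 0.1521 + 3.3856 + 0.0484 + 8.2369 + 1.1664 + 1.4641
     = 25.7823
λ·‖w‖₂² = 0.01·25.7823 = 0.257823

0.257823


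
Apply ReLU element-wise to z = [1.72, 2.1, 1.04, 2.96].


ReLU(1.72) = max(0, 1.72) = 1.72
ReLU(2.1) = max(0, 2.1) = 2.1
ReLU(1.04) = max(0, 1.04) = 1.04
ReLU(2.96) = max(0, 2.96) = 2.96
result = [1.72, 2.1, 1.04, 2.96]

[1.72, 2.1, 1.04, 2.96]


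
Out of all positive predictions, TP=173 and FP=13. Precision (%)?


Precision = TP/(TP+FP)
= 173/(173+13)
= 173/186 = 93.01%

93.01%


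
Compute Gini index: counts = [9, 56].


Probabilities: [9/65, 56/65] ≈ [0.1385, 0.8615]
Σpᵢ² = (81 + 3136)/65² = 3217/4225
Gini = 1 - Σpᵢ² = 1 - 3217/4225 = 0.2386

0.2386


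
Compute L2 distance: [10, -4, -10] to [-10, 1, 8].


d = √((10+ 10)² + (-4-1)² + (-10-8)²)
  = √(400 + 25 + 324)
  = √749 = 27.3679

27.3679


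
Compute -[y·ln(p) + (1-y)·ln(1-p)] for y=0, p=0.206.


BCE = -[y·ln(p) + (1-y)·ln(1-p)]
= -0 - 1·ln(1-0.206)
= -ln(0.794) = 0.2307

0.2307


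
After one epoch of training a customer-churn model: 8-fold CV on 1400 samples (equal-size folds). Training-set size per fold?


Fold size = 1400/8 = 175
Training per fold = 1400 - 175 = 1225

1225


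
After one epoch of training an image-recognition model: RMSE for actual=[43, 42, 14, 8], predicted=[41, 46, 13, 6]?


MSE = 25/4 = 6.25
RMSE = √(25/4) = 2.5

2.5


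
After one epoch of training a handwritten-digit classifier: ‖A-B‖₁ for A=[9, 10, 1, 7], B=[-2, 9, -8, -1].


d = |9+ 2| + |10-9| + |1+ 8| + |7+ 1|
  = 11 + 1 + 9 + 8
  = 29

29


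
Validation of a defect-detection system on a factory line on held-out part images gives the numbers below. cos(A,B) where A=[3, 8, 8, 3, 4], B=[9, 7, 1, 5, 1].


A·B = 3·9 + 8·7 + 8·1 + 3·5 + 4·1 = 110
‖A‖ = √162 = 12.7279, ‖B‖ = √157 = 12.53
cos = 110/(√162·√157) = 110/√25434 = 0.6897

0.6897


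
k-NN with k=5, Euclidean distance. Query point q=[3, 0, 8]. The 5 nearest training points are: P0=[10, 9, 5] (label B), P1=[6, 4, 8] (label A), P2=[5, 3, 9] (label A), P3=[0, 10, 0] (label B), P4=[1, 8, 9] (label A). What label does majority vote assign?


d(q,P0) = 11.7898  (label B)
d(q,P1) = 5.0  (label A)
d(q,P2) = 3.7417  (label A)
d(q,P3) = 13.1529  (label B)
d(q,P4) = 8.3066  (label A)
Votes: A=3, B=2
Majority → A

A


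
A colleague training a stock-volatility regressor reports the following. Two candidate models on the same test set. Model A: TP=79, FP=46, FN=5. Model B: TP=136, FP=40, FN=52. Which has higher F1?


Model A: P=79/125=0.632, R=79/84=0.9405, F1=2PR/(P+R)=2TP/(2TP+FP+FN)=158/209=0.756
Model B: P=136/176=0.7727, R=136/188=0.7234, F1=2PR/(P+R)=2TP/(2TP+FP+FN)=272/364=0.7473
0.756 > 0.7473 → Model A

Model A


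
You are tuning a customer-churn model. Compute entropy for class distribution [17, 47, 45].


Probabilities: [17/109, 47/109, 45/109] ≈ [0.156, 0.4312, 0.4128]
H = -((17/109)·log₂(17/109) + (47/109)·log₂(47/109) + (45/109)·log₂(45/109))
  = 1.4683 bits

1.4683 bits


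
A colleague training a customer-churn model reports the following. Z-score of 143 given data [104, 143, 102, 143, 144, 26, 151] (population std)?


μ = 116.1429, σ = 41.2429
z = (143 - 116.1429)/41.2429 = 0.6512

0.6512


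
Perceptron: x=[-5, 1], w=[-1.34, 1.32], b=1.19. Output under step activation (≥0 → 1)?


z = (-5)·(-1.34) + (1)·(1.32) + 1.19
  = 9.21
step(z) = 1 (z≥0)

1


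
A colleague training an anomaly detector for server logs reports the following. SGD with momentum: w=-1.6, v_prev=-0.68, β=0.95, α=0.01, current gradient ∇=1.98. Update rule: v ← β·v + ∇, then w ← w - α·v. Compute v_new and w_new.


v_new = 0.95·-0.68 + 1.98 = -0.646 + 1.98 = 1.334
w_new = -1.6 - 0.01·1.334 = -1.6 - 0.01334 = -1.61334

v_new=1.334, w_new=-1.61334


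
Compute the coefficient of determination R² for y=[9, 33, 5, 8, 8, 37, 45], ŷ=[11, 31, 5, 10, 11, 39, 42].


ȳ = 20.7143
SS_res = Σ(y-ŷ)² = 34
SS_tot = Σ(y-ȳ)² = 1713.43
R² = 1 - SS_res/SS_tot = 1 - 0.0198 = 0.9802

0.9802


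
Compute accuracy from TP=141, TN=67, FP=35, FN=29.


Accuracy = (TP+TN)/(TP+TN+FP+FN)
= (141+67)/(272)
= 208/272 = 76.47%

76.47%


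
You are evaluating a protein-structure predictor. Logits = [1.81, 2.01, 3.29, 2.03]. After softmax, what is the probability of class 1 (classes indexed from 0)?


Exponentials: e^1.81=6.1104, e^2.01=7.4633, e^3.29=26.8429, e^2.03=7.6141
Sum = 48.0307
Softmax = [0.1272, 0.1554, 0.5589, 0.1585]
p[1] = 7.4633/48.0307 = 0.1554

0.1554


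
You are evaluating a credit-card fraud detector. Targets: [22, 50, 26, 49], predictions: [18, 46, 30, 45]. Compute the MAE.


Absolute errors: |22-18|=4, |50-46|=4, |26-30|=4, |49-45|=4
Sum = 16
MAE = 16/4 = 4

4


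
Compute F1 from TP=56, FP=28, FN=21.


Precision = 56/84 = 0.6667
Recall = 56/77 = 0.7273
F1 = 2·P·R/(P+R) = 2·TP/(2·TP+FP+FN) = 112/(112+28+21) = 112/161 = 0.6957

0.6957


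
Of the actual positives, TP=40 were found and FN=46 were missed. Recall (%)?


Recall = TP/(TP+FN)
= 40/(40+46)
= 40/86 = 46.51%

46.51%


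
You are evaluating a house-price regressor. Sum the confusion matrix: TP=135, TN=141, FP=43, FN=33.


Total = TP + TN + FP + FN
= 135 + 141 + 43 + 33
= 352
(Predicted positive: 178, predicted negative: 174)

352


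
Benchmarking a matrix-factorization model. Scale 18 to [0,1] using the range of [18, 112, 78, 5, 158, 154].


min=5, max=158
(18-5)/(158-5) = 13/153 = 0.085

0.085


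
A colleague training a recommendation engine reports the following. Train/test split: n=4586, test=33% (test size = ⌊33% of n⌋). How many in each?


Test = ⌊4586·33/100⌋ = 1513
Train = 4586 - 1513 = 3073

Train: 3073, Test: 1513


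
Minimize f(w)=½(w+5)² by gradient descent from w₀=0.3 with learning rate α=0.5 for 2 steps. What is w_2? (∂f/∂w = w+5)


step 1: grad = 0.3+5 = 5.3; w = 0.3 - 0.5·(5.3) = -2.35
step 2: grad = -2.35+5 = 2.65; w = -2.35 - 0.5·(2.65) = -3.675

-3.675


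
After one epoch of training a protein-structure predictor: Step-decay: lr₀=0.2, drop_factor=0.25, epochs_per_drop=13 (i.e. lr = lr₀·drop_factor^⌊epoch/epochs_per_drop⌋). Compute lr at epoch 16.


n_drops = ⌊16/13⌋ = 1
lr = 0.2·0.25^1 = 0.2·0.25 = 0.05

0.05


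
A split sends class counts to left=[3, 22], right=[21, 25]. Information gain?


Parent = [24, 47], H_parent = 0.9229
H_left = 0.5294 (n=25), H_right = 0.9945 (n=46)
H_children = (25/71)·0.5294 + (46/71)·0.9945 = 0.8307
IG = 0.9229 - 0.8307 = 0.0922

0.0922


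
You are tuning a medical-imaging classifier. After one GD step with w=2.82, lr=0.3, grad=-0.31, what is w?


w_new = w - α·∇
= 2.82 - 0.3·-0.31
= 2.82 + 0.093
= 2.913

2.913


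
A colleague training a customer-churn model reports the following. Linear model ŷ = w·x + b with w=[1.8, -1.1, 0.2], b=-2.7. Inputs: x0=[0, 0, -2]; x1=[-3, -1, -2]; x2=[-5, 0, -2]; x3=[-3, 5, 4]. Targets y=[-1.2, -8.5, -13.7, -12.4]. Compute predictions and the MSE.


ŷ0 = (1.8)·(0) + (-1.1)·(0) + (0.2)·(-2) - 2.7 = -3.1
ŷ1 = (1.8)·(-3) + (-1.1)·(-1) + (0.2)·(-2) - 2.7 = -7.4
ŷ2 = (1.8)·(-5) + (-1.1)·(0) + (0.2)·(-2) - 2.7 = -12.1
ŷ3 = (1.8)·(-3) + (-1.1)·(5) + (0.2)·(4) - 2.7 = -12.8
errors² = [3.61, 1.21, 2.56, 0.16]
MSE = 7.5400/4 = 1.885

1.885


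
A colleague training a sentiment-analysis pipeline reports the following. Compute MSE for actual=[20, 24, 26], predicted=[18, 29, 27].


Squared errors: (20-18)²=4, (24-29)²=25, (26-27)²=1
Sum = 30
MSE = 30/3 = 10

10


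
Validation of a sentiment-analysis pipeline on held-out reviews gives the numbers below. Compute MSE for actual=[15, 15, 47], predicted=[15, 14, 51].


Squared errors: (15-15)²=0, (15-14)²=1, (47-51)²=16
Sum = 17
MSE = 17/3 = 17/3

17/3


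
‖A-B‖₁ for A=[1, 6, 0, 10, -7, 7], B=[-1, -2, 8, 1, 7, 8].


d = |1+ 1| + |6+ 2| + |0-8| + |10-1| + |-7-7| + |7-8|
  = 2 + 8 + 8 + 9 + 14 + 1
  = 42

42


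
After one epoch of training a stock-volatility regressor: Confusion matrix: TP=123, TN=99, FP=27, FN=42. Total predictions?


Total = TP + TN + FP + FN
= 123 + 99 + 27 + 42
= 291
(Predicted positive: 150, predicted negative: 141)

291


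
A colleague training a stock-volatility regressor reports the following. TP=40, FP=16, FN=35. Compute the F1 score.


Precision = 40/56 = 0.7143
Recall = 40/75 = 0.5333
F1 = 2·P·R/(P+R) = 2·TP/(2·TP+FP+FN) = 80/(80+16+35) = 80/131 = 0.6107

0.6107


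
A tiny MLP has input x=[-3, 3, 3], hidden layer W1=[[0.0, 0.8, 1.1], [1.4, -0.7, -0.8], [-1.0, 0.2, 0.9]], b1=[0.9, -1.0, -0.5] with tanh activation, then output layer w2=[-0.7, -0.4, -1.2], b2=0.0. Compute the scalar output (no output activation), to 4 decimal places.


z1[0] = (0.0)·(-3) + (0.8)·(3) + (1.1)·(3) + 0.9 = 6.6
z1[1] = (1.4)·(-3) + (-0.7)·(3) + (-0.8)·(3) - 1.0 = -9.7
z1[2] = (-1.0)·(-3) + (0.2)·(3) + (0.9)·(3) - 0.5 = 5.8
h = tanh(z1) = [1.0, -1.0, 1.0]
output = (-0.7)·(1.0) + (-0.4)·(-1.0) + (-1.2)·(1.0) + 0.0 = -1.5

-1.5


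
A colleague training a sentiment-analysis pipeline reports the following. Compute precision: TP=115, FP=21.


Precision = TP/(TP+FP)
= 115/(115+21)
= 115/136 = 84.56%

84.56%


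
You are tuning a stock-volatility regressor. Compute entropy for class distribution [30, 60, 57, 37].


Probabilities: [30/184, 60/184, 57/184, 37/184] ≈ [0.163, 0.3261, 0.3098, 0.2011]
H = -((30/184)·log₂(30/184) + (60/184)·log₂(60/184) + (57/184)·log₂(57/184) + (37/184)·log₂(37/184))
  = 1.9429 bits

1.9429 bits


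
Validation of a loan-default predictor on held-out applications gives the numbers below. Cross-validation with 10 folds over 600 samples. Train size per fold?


Fold size = 600/10 = 60
Training per fold = 600 - 60 = 540

540


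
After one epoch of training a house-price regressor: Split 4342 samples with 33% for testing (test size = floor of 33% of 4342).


Test = ⌊4342·33/100⌋ = 1432
Train = 4342 - 1432 = 2910

Train: 2910, Test: 1432


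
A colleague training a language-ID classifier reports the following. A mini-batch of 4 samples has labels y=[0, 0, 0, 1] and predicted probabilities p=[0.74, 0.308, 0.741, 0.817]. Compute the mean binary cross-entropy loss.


L[0] = -ln(1-0.74) = -ln(0.26) = 1.3471
L[1] = -ln(1-0.308) = -ln(0.692) = 0.3682
L[2] = -ln(1-0.741) = -ln(0.259) = 1.3509
L[3] = -ln(0.817) = 0.2021
mean = (1.3471 + 0.3682 + 1.3509 + 0.2021)/4 = 0.8171

0.8171


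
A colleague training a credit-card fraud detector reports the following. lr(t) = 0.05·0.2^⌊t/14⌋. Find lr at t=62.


n_drops = ⌊62/14⌋ = 4
lr = 0.05·0.2^4 = 0.05·0.0016 = 0.00008

0.00008


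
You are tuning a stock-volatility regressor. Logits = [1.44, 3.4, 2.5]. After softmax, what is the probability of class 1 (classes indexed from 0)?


Exponentials: e^1.44=4.2207, e^3.4=29.9641, e^2.5=12.1825
Sum = 46.3673
Softmax = [0.091, 0.6462, 0.2627]
p[1] = 29.9641/46.3673 = 0.6462

0.6462


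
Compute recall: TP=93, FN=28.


Recall = TP/(TP+FN)
= 93/(93+28)
= 93/121 = 76.86%

76.86%


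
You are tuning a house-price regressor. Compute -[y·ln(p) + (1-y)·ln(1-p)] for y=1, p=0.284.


BCE = -[y·ln(p) + (1-y)·ln(1-p)]
= -1·ln(0.284) - 0
= -ln(0.284) = 1.2588

1.2588


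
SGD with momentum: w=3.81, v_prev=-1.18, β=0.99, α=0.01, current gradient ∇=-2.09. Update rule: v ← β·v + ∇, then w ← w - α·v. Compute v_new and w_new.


v_new = 0.99·-1.18 - 2.09 = -1.1682 - 2.09 = -3.2582
w_new = 3.81 - 0.01·-3.2582 = 3.81 + 0.032582 = 3.842582

v_new=-3.2582, w_new=3.842582


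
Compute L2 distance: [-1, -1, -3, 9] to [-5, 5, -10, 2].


d = √((-1+ 5)² + (-1-5)² + (-3+ 10)² + (9-2)²)
  = √(16 + 36 + 49 + 49)
  = √150 = 12.2474

12.2474


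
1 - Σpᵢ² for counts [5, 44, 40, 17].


Probabilities: [5/106, 44/106, 40/106, 17/106] ≈ [0.0472, 0.4151, 0.3774, 0.1604]
Σpᵢ² = (25 + 1936 + 1600 + 289)/106² = 3850/11236
Gini = 1 - Σpᵢ² = 1 - 3850/11236 = 0.6574

0.6574


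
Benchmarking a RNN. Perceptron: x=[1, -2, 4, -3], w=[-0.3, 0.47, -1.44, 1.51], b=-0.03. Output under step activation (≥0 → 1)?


z = (1)·(-0.3) + (-2)·(0.47) + (4)·(-1.44) + (-3)·(1.51) - 0.03
  = -11.56
step(z) = 0 (z<0)

0


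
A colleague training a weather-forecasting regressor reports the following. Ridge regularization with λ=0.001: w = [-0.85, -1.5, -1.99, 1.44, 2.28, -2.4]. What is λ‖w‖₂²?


‖w‖₂² = (-0.85)² + (-1.5)² + (-1.99)² + (1.44)² + (2.28)² + (-2.4)²
     = 0.7225 + 2.25 + 3.9601 + 2.0736 + 5.1984 + 5.76
     = 19.9646
λ·‖w‖₂² = 0.001·19.9646 = 0.019965

0.019965


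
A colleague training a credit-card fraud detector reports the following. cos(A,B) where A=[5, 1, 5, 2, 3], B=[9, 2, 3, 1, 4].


A·B = 5·9 + 1·2 + 5·3 + 2·1 + 3·4 = 76
‖A‖ = √64 = 8, ‖B‖ = √111 = 10.5357
cos = 76/(√64·√111) = 76/√7104 = 0.9017

0.9017


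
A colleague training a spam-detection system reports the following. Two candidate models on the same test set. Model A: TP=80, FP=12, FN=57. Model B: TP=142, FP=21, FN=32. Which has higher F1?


Model A: P=80/92=0.8696, R=80/137=0.5839, F1=2PR/(P+R)=2TP/(2TP+FP+FN)=160/229=0.6987
Model B: P=142/163=0.8712, R=142/174=0.8161, F1=2PR/(P+R)=2TP/(2TP+FP+FN)=284/337=0.8427
0.6987 < 0.8427 → Model B

Model B


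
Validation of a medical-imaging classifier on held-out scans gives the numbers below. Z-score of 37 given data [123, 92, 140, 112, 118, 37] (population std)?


μ = 103.6667, σ = 33.0387
z = (37 - 103.6667)/33.0387 = -2.0178

-2.0178


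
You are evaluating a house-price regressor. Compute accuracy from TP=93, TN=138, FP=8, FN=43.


Accuracy = (TP+TN)/(TP+TN+FP+FN)
= (93+138)/(282)
= 231/282 = 81.91%

81.91%


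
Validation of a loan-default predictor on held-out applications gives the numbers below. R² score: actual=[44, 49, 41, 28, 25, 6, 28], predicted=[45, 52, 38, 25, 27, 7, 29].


ȳ = 31.5714
SS_res = Σ(y-ŷ)² = 34
SS_tot = Σ(y-ȳ)² = 1269.71
R² = 1 - SS_res/SS_tot = 1 - 0.0268 = 0.9732

0.9732


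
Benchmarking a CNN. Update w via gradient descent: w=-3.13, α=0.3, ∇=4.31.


w_new = w - α·∇
= -3.13 - 0.3·4.31
= -3.13 - 1.293
= -4.423

-4.423
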